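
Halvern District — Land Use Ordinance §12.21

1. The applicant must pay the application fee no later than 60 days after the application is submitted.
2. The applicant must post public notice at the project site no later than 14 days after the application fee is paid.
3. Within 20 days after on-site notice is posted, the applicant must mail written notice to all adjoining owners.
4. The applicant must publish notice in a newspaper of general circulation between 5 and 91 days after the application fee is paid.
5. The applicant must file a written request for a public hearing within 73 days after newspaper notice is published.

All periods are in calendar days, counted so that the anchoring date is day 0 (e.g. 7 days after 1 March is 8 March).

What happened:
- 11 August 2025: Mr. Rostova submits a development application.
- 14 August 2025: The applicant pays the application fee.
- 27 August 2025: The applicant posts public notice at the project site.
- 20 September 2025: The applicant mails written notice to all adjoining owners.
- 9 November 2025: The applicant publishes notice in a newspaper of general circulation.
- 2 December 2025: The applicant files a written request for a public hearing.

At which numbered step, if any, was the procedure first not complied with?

Step 1 — counting 60 days from 11 August 2025 (when the application is submitted) gives a deadline of 10 October 2025; completed 14 August 2025, before the deadline.
Step 2 — counting 14 days from 14 August 2025 (when the application fee is paid) gives a deadline of 28 August 2025; completed 27 August 2025, before the deadline.
Step 3 — counting 20 days from 27 August 2025 (when on-site notice is posted) gives a deadline of 16 September 2025; 20 September 2025 misses that deadline by 4 days.

Step 3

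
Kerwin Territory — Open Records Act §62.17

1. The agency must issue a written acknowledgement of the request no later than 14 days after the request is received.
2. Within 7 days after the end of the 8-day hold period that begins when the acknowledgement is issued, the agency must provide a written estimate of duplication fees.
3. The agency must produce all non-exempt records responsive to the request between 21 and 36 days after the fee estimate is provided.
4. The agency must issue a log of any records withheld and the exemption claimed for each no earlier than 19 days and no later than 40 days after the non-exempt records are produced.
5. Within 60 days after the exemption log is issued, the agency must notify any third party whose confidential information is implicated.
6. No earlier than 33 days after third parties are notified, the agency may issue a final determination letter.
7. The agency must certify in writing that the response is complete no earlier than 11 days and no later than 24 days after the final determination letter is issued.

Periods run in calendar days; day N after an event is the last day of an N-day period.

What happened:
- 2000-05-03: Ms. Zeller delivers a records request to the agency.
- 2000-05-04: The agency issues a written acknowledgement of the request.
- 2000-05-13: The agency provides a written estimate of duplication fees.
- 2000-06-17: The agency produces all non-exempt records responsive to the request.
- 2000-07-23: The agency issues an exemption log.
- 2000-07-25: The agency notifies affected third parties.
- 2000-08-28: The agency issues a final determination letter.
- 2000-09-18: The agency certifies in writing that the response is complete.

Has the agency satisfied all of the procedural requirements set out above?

Step 1: 14 days after 2000-05-03 (when the request is received) is 2000-05-17; done 2000-05-04 — timely.
Step 2: 7 days after 2000-05-12 (end of the 8-day hold period, which began when the acknowledgement is issued on 2000-05-04) is 2000-05-19; 2000-05-13 is within that limit.
Step 3: the window is 21–36 days after 2000-05-13 (when the fee estimate is provided), so 2000-06-03 through 2000-06-18; done 2000-06-17 — within the window.
Step 4: the window is 19–40 days after 2000-06-17 (when the non-exempt records are produced), so 2000-07-06 through 2000-07-27; done 2000-07-23 — within the window.
Step 5: 60 days after 2000-07-23 (when the exemption log is issued) is 2000-09-21; 2000-07-25 is within that limit.
Step 6: the earliest permitted date is 33 days after 2000-07-25 (when third parties are notified), i.e. 2000-08-27; done 2000-08-28 — permitted.
Step 7: the window is 11–24 days after 2000-08-28 (when the final determination letter is issued), so 2000-09-08 through 2000-09-21; 2000-09-18 falls inside that range.

Yes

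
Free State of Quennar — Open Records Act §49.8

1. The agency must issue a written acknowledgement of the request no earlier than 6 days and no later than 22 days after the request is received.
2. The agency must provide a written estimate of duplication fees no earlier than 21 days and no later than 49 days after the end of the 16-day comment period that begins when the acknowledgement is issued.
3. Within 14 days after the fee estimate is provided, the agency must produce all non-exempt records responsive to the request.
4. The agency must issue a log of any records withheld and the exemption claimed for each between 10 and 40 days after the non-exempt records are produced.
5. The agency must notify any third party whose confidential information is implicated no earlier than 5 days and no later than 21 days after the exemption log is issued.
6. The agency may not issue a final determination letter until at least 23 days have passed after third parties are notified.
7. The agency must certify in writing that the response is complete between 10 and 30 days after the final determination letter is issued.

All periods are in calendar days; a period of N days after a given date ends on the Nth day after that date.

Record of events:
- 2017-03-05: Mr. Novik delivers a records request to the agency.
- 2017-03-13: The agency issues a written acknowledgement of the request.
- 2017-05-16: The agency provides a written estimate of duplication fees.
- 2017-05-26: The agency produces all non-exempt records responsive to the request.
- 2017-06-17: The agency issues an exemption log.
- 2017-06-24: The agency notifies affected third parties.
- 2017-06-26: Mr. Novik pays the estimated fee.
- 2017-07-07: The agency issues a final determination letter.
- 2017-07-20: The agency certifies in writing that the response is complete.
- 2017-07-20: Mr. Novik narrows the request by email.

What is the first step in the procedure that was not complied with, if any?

(1) the permitted window runs from 2017-03-05 + 6 = 2017-03-11 to 2017-03-05 + 22 = 2017-03-27; done 2017-03-13 — within the window.
(2) the permitted window runs from 2017-03-29 + 21 = 2017-04-19 to 2017-03-29 + 49 = 2017-05-17; done 2017-05-16 — within the window.
(3) due by 2017-05-16 + 14 days = 2017-05-30; completed 2017-05-26, before the deadline.
(4) the permitted window runs from 2017-05-26 + 10 = 2017-06-05 to 2017-05-26 + 40 = 2017-07-05; done 2017-06-17 — within the window.
(5) the permitted window runs from 2017-06-17 + 5 = 2017-06-22 to 2017-06-17 + 21 = 2017-07-08; done 2017-06-24, which is between those dates.
(6) permitted from 2017-06-24 + 23 days = 2017-07-17 onward; done 2017-07-07 — 10 days too early.

Step 6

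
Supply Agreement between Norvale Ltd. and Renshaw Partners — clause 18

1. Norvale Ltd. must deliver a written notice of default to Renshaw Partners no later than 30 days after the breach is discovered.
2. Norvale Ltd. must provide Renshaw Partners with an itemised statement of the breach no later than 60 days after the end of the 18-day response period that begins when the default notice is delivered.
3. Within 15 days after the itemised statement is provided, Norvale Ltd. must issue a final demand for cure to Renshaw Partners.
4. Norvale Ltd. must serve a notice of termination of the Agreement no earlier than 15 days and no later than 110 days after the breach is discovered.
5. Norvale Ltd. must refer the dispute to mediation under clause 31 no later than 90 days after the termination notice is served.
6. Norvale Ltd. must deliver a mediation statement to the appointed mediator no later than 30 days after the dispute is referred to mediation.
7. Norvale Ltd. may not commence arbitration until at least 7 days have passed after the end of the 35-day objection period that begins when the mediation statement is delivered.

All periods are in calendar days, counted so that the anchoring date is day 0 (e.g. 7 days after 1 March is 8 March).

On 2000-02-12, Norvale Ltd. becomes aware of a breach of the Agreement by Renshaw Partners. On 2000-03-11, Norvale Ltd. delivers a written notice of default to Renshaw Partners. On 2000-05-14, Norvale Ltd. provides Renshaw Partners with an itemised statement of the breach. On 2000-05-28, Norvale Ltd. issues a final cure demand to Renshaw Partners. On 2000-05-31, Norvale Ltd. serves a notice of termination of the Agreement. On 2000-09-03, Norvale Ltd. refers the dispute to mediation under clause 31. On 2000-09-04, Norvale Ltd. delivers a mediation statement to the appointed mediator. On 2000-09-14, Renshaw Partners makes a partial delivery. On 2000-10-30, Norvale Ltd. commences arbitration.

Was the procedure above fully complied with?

Step 1 — counting 30 days from 2000-02-12 (when the breach is discovered) gives a deadline of 2000-03-13; done 2000-03-11 — timely.
Step 2 — counting 60 days from 2000-03-29 (end of the 18-day response period, which began when the default notice is delivered on 2000-03-11) gives a deadline of 2000-05-28; 2000-05-14 is within that limit.
Step 3 — counting 15 days from 2000-05-14 (when the itemised statement is provided) gives a deadline of 2000-05-29; completed 2000-05-28, before the deadline.
Step 4 — 15 and 110 days from 2000-02-12 (when the breach is discovered) are 2000-02-27 and 2000-06-01 respectively; 2000-05-31 falls inside that range.
Step 5 — counting 90 days from 2000-05-31 (when the termination notice is served) gives a deadline of 2000-08-29; done 2000-09-03 — 5 days late.

No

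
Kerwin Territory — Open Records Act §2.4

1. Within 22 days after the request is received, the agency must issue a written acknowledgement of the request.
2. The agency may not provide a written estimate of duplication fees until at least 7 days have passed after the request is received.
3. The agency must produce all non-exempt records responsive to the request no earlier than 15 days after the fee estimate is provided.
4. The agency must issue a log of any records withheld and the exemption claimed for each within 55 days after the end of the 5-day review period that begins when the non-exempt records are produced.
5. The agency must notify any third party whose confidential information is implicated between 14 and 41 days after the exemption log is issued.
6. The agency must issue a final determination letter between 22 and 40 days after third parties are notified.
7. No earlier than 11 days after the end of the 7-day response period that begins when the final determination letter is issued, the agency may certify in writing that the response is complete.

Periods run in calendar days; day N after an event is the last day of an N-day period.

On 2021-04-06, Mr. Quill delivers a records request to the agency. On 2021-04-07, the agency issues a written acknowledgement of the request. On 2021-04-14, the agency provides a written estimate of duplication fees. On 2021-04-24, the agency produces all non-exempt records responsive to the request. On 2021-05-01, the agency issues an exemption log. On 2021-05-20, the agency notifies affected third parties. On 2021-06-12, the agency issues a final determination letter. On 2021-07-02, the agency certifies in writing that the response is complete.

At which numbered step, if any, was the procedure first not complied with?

Step 3

Step 1: 22 days after 2021-04-06 (when the request is received) is 2021-04-28; done 2021-04-07 — timely.
Step 2: the earliest permitted date is 7 days after 2021-04-06 (when the request is received), i.e. 2021-04-13; 2021-04-14 is on or after that date.
Step 3: the earliest permitted date is 15 days after 2021-04-14 (when the fee estimate is provided), i.e. 2021-04-29; 2021-04-24 is 5 days before the earliest permitted date.
The procedure was therefore not followed at step 3.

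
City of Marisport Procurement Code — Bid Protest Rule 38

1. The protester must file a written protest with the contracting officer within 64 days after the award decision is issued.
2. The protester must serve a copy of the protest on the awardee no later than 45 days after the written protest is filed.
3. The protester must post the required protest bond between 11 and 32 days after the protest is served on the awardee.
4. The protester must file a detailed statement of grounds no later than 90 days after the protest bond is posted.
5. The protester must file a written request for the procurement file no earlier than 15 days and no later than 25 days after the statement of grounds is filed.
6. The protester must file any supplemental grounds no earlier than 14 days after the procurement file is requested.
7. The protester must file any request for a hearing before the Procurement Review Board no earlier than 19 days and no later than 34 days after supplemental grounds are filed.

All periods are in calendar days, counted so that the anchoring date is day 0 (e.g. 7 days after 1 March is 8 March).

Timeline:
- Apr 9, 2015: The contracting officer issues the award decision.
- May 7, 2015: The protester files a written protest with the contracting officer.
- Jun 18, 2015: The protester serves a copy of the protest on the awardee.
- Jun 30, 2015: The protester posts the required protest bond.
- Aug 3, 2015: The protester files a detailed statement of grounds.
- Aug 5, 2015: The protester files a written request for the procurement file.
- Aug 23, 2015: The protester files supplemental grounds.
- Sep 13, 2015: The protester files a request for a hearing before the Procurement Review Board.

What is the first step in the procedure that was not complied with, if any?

Step 5

Step 1: 64 days after Apr 9, 2015 (when the award decision is issued) is Jun 12, 2015; done May 7, 2015 — timely.
Step 2: 45 days after May 7, 2015 (when the written protest is filed) is Jun 21, 2015; done Jun 18, 2015 — timely.
Step 3: the window is 11–32 days after Jun 18, 2015 (when the protest is served on the awardee), so Jun 29, 2015 through Jul 20, 2015; Jun 30, 2015 falls inside that range.
Step 4: 90 days after Jun 30, 2015 (when the protest bond is posted) is Sep 28, 2015; completed Aug 3, 2015, before the deadline.
Step 5: the window is 15–25 days after Aug 3, 2015 (when the statement of grounds is filed), so Aug 18, 2015 through Aug 28, 2015; done Aug 5, 2015 — 13 days before the window opened.
The analysis stops there.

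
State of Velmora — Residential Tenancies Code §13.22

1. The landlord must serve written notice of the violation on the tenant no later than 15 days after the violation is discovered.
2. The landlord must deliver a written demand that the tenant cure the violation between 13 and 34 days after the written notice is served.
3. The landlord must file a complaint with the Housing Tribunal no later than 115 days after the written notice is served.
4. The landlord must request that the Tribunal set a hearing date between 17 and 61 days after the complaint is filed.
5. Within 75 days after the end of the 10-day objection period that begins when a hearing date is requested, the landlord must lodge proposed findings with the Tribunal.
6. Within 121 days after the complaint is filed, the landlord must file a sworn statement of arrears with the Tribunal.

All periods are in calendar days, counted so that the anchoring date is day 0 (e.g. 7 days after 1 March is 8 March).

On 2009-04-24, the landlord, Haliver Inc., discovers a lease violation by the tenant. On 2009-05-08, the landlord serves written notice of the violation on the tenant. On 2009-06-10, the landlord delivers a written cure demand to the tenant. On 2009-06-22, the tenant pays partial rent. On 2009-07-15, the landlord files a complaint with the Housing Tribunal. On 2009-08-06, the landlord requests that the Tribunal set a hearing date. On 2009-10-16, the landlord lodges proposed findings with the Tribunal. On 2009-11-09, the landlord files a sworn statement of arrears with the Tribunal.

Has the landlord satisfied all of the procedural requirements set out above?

Step 1 — counting 15 days from 2009-04-24 (when the violation is discovered) gives a deadline of 2009-05-09; done 2009-05-08 — timely.
Step 2 — 13 and 34 days from 2009-05-08 (when the written notice is served) are 2009-05-21 and 2009-06-11 respectively; done 2009-06-10 — within the window.
Step 3 — counting 115 days from 2009-05-08 (when the written notice is served) gives a deadline of 2009-08-31; done 2009-07-15 — timely.
Step 4 — 17 and 61 days from 2009-07-15 (when the complaint is filed) are 2009-08-01 and 2009-09-14 respectively; done 2009-08-06 — within the window.
Step 5 — counting 75 days from 2009-08-16 (end of the 10-day objection period, which began when a hearing date is requested on 2009-08-06) gives a deadline of 2009-10-30; 2009-10-16 is within that limit.
Step 6 — counting 121 days from 2009-07-15 (when the complaint is filed) gives a deadline of 2009-11-13; completed 2009-11-09, before the deadline.

Yes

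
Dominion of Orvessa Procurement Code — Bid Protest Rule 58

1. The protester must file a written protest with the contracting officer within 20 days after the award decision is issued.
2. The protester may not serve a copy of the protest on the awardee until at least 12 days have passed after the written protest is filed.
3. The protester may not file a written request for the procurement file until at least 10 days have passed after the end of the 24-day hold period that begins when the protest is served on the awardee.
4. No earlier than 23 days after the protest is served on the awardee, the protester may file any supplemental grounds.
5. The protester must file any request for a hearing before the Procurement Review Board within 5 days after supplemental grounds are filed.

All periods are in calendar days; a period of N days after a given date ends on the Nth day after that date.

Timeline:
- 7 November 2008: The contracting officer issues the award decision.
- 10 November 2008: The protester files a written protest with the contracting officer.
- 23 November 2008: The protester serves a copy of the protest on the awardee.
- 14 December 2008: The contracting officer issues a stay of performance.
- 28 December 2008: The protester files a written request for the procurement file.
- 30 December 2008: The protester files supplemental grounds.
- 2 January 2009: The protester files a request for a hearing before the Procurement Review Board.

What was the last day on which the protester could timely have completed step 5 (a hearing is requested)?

4 January 2009

Step 5 runs from 30 December 2008, when supplemental grounds are filed. 5 days after 30 December 2008 is 4 January 2009.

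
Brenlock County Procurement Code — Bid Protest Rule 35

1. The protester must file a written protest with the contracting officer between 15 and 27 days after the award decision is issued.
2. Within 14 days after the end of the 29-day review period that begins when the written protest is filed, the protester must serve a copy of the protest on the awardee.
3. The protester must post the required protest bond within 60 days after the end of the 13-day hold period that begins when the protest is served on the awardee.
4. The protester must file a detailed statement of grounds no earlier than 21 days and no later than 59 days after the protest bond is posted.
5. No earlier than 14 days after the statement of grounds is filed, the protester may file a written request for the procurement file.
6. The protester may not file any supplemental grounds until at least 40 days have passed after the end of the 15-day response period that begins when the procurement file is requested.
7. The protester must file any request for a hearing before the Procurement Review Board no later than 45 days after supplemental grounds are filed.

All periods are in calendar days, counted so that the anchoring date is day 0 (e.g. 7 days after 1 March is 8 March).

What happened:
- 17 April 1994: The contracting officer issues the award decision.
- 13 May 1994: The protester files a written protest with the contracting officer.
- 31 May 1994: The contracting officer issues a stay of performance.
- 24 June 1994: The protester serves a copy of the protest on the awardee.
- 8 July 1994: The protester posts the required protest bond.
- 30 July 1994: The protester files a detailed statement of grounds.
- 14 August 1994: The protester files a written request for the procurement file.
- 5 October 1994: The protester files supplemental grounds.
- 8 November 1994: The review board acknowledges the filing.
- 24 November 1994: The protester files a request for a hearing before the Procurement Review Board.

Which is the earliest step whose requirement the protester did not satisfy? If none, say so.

Step 1: the window is 15–27 days after 17 April 1994 (when the award decision is issued), so 2 May 1994 through 14 May 1994; done 13 May 1994 — within the window.
Step 2: 14 days after 11 June 1994 (end of the 29-day review period, which began when the written protest is filed on 13 May 1994) is 25 June 1994; completed 24 June 1994, before the deadline.
Step 3: 60 days after 7 July 1994 (end of the 13-day hold period, which began when the protest is served on the awardee on 24 June 1994) is 5 September 1994; 8 July 1994 is within that limit.
Step 4: the window is 21–59 days after 8 July 1994 (when the protest bond is posted), so 29 July 1994 through 5 September 1994; done 30 July 1994, which is between those dates.
Step 5: the earliest permitted date is 14 days after 30 July 1994 (when the statement of grounds is filed), i.e. 13 August 1994; done 14 August 1994 — permitted.
Step 6: the earliest permitted date is 40 days after 29 August 1994 (end of the 15-day response period, which began when the procurement file is requested on 14 August 1994), i.e. 8 October 1994; done 5 October 1994 — 3 days too early.
No need to go further; step 6 was not satisfied.

Step 6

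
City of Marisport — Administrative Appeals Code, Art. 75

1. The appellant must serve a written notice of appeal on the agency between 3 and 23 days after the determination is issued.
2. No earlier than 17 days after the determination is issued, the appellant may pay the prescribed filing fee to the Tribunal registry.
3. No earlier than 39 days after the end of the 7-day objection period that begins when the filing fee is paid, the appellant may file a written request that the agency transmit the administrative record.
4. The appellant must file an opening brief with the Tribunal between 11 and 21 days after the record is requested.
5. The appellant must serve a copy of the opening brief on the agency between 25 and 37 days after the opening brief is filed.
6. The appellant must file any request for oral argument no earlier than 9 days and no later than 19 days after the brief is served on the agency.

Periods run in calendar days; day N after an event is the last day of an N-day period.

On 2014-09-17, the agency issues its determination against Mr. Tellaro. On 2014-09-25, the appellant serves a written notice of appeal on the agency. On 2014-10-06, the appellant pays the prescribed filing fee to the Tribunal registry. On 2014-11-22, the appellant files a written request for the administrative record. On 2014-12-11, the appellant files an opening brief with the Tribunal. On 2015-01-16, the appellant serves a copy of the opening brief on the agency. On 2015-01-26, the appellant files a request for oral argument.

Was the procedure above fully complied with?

Step 1 — 3 and 23 days from 2014-09-17 (when the determination is issued) are 2014-09-20 and 2014-10-10 respectively; done 2014-09-25 — within the window.
Step 2 — must wait 17 days from 2014-09-17 (when the determination is issued), so not before 2014-10-04; done 2014-10-06, after the minimum wait.
Step 3 — must wait 39 days from 2014-10-13 (end of the 7-day objection period, which began when the filing fee is paid on 2014-10-06), so not before 2014-11-21; 2014-11-22 is on or after that date.
Step 4 — 11 and 21 days from 2014-11-22 (when the record is requested) are 2014-12-03 and 2014-12-13 respectively; 2014-12-11 falls inside that range.
Step 5 — 25 and 37 days from 2014-12-11 (when the opening brief is filed) are 2015-01-05 and 2015-01-17 respectively; done 2015-01-16, which is between those dates.
Step 6 — 9 and 19 days from 2015-01-16 (when the brief is served on the agency) are 2015-01-25 and 2015-02-04 respectively; done 2015-01-26 — within the window.

Yes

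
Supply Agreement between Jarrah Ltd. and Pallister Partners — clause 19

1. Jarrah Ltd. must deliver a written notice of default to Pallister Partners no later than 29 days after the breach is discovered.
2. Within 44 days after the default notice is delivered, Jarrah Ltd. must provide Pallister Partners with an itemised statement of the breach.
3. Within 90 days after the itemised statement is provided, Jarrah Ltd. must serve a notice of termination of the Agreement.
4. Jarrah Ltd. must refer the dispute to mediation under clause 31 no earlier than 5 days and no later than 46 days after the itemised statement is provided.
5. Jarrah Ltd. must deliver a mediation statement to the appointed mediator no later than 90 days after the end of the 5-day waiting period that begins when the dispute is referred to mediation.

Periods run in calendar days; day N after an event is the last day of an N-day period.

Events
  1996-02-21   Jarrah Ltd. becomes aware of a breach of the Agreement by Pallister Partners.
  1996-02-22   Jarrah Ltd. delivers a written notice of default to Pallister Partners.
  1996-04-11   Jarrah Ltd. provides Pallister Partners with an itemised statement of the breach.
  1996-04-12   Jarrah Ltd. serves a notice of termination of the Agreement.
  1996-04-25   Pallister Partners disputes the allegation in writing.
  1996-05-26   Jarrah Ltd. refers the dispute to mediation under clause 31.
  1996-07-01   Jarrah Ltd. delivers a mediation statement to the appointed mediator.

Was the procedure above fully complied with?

No

Step 1 — counting 29 days from 1996-02-21 (when the breach is discovered) gives a deadline of 1996-03-21; done 1996-02-22 — timely.
Step 2 — counting 44 days from 1996-02-22 (when the default notice is delivered) gives a deadline of 1996-04-06; done 1996-04-11 — 5 days late.
That is the first point of non-compliance.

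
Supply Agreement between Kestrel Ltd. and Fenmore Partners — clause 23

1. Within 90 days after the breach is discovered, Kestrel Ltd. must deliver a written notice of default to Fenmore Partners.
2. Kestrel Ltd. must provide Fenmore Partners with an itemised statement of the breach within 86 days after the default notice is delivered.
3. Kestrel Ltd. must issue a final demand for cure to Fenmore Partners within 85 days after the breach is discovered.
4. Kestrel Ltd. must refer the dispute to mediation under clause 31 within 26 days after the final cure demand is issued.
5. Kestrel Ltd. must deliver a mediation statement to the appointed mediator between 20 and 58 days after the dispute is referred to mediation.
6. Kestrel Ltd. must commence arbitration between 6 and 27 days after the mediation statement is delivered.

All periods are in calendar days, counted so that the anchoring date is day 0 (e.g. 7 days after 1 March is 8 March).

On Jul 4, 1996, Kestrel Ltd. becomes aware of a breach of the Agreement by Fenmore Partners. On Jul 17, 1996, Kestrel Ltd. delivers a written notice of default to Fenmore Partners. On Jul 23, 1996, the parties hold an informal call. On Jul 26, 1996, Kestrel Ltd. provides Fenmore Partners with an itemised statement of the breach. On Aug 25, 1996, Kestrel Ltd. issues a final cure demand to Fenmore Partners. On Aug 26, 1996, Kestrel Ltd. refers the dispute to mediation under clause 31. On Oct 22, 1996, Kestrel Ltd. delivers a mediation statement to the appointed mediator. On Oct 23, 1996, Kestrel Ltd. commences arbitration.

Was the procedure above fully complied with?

No

Step 1: 90 days after Jul 4, 1996 (when the breach is discovered) is Oct 2, 1996; Jul 17, 1996 is within that limit.
Step 2: 86 days after Jul 17, 1996 (when the default notice is delivered) is Oct 11, 1996; Jul 26, 1996 is within that limit.
Step 3: 85 days after Jul 4, 1996 (when the breach is discovered) is Sep 27, 1996; done Aug 25, 1996 — timely.
Step 4: 26 days after Aug 25, 1996 (when the final cure demand is issued) is Sep 20, 1996; done Aug 26, 1996 — timely.
Step 5: the window is 20–58 days after Aug 26, 1996 (when the dispute is referred to mediation), so Sep 15, 1996 through Oct 23, 1996; Oct 22, 1996 falls inside that range.
Step 6: the window is 6–27 days after Oct 22, 1996 (when the mediation statement is delivered), so Oct 28, 1996 through Nov 18, 1996; done Oct 23, 1996 — 5 days before the window opened.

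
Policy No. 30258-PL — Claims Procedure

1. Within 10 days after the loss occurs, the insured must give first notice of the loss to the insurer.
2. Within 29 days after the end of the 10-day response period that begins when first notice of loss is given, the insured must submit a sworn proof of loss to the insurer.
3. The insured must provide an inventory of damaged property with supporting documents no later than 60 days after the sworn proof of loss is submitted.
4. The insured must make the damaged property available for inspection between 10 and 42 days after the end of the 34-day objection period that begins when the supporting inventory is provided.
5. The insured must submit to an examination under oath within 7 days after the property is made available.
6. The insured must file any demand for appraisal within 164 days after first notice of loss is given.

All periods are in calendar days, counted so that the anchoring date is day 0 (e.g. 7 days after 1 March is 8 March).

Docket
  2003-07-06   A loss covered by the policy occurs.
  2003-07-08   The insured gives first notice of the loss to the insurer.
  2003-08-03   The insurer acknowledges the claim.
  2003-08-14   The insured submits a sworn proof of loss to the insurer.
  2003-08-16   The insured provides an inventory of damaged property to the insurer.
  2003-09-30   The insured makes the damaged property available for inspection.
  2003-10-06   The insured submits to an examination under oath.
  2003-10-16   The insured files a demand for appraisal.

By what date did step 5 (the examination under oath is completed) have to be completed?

2003-10-07

Step 5 runs from 2003-09-30, when the property is made available. 7 days after 2003-09-30 is 2003-10-07.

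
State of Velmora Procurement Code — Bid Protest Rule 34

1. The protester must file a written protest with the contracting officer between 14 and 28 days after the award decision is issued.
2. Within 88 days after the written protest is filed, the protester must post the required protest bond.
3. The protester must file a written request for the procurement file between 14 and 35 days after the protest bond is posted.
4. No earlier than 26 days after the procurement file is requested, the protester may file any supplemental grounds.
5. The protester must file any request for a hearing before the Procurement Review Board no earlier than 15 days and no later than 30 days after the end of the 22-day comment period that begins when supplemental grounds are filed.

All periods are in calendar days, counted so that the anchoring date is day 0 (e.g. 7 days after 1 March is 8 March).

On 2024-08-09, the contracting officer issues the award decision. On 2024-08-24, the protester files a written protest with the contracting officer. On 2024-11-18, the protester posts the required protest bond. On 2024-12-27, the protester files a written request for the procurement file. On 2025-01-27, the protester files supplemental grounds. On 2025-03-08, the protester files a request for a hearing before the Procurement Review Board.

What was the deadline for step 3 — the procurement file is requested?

Step 3 runs from 2024-11-18, when the protest bond is posted. The window is 14–35 days after 2024-11-18; it closes on 2024-12-23.

2024-12-23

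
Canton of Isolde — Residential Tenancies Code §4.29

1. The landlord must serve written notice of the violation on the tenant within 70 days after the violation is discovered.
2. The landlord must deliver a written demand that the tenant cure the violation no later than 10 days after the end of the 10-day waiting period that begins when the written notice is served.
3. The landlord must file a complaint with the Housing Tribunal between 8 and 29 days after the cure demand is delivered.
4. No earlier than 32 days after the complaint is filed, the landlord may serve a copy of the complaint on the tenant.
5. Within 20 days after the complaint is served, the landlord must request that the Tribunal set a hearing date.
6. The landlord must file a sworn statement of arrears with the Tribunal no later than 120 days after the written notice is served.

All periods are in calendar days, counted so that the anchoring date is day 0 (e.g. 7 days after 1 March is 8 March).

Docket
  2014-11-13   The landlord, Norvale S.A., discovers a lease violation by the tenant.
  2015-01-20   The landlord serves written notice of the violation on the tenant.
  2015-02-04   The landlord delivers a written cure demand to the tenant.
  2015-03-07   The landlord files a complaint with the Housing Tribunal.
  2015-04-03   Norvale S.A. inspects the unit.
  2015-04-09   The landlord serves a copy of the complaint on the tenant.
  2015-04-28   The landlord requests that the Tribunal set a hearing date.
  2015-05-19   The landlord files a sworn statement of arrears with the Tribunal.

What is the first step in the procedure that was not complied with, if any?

Step 3

Step 1 — counting 70 days from 2014-11-13 (when the violation is discovered) gives a deadline of 2015-01-22; 2015-01-20 is within that limit.
Step 2 — counting 10 days from 2015-01-30 (end of the 10-day waiting period, which began when the written notice is served on 2015-01-20) gives a deadline of 2015-02-09; done 2015-02-04 — timely.
Step 3 — 8 and 29 days from 2015-02-04 (when the cure demand is delivered) are 2015-02-12 and 2015-03-05 respectively; done 2015-03-07 — 2 days after the window closed.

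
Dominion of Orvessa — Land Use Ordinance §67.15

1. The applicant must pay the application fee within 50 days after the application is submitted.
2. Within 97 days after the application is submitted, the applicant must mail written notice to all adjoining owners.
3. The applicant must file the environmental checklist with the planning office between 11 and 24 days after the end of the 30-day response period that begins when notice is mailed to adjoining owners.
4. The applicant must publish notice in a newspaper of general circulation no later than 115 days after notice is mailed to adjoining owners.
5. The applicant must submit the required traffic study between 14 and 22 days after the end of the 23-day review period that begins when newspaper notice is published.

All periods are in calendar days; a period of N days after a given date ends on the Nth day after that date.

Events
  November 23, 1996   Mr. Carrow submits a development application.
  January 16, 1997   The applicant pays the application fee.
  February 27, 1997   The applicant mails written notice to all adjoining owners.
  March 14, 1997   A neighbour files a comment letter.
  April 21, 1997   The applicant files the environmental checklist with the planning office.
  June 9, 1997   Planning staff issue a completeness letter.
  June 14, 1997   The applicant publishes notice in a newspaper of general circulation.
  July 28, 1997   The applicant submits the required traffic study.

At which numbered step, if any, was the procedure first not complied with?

Step 1: 50 days after November 23, 1996 (when the application is submitted) is January 12, 1997; January 16, 1997 misses that deadline by 4 days.
No need to go further; step 1 was not satisfied.

Step 1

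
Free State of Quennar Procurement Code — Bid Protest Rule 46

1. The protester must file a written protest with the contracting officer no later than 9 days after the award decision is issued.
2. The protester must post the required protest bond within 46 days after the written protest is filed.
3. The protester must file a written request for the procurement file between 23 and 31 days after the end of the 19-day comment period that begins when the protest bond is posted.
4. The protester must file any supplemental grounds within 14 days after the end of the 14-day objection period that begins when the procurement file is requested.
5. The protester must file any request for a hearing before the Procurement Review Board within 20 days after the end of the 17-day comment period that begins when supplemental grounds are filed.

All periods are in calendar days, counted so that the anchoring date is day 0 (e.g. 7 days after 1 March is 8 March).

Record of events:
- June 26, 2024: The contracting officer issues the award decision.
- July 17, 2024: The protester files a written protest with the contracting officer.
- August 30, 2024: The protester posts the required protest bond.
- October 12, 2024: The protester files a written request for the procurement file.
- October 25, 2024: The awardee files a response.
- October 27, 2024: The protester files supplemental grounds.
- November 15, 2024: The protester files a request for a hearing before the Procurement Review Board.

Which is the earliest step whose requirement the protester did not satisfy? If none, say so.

Step 1

(1) due by June 26, 2024 + 9 days = July 5, 2024; July 17, 2024 misses that deadline by 12 days.
The procedure was therefore not followed at step 1.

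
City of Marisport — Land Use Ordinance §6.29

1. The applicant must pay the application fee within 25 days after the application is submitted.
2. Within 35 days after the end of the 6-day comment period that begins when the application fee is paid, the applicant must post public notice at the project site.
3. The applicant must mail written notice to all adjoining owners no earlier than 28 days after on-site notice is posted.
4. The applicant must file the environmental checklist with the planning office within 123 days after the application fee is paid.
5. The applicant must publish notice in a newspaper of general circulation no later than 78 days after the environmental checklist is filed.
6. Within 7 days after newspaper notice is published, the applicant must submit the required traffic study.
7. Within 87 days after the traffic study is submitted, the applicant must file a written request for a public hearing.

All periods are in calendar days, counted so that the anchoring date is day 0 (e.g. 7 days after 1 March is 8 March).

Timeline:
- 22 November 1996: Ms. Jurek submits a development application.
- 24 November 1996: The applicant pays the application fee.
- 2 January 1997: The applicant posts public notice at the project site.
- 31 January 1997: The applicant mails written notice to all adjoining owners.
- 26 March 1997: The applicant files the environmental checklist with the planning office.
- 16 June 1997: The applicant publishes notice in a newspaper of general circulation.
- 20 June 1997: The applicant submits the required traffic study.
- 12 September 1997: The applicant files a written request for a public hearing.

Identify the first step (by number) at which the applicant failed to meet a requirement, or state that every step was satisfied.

Step 1 — counting 25 days from 22 November 1996 (when the application is submitted) gives a deadline of 17 December 1996; 24 November 1996 is within that limit.
Step 2 — counting 35 days from 30 November 1996 (end of the 6-day comment period, which began when the application fee is paid on 24 November 1996) gives a deadline of 4 January 1997; done 2 January 1997 — timely.
Step 3 — must wait 28 days from 2 January 1997 (when on-site notice is posted), so not before 30 January 1997; 31 January 1997 is on or after that date.
Step 4 — counting 123 days from 24 November 1996 (when the application fee is paid) gives a deadline of 27 March 1997; done 26 March 1997 — timely.
Step 5 — counting 78 days from 26 March 1997 (when the environmental checklist is filed) gives a deadline of 12 June 1997; done 16 June 1997 — 4 days late.
That is the first point of non-compliance.

Step 5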